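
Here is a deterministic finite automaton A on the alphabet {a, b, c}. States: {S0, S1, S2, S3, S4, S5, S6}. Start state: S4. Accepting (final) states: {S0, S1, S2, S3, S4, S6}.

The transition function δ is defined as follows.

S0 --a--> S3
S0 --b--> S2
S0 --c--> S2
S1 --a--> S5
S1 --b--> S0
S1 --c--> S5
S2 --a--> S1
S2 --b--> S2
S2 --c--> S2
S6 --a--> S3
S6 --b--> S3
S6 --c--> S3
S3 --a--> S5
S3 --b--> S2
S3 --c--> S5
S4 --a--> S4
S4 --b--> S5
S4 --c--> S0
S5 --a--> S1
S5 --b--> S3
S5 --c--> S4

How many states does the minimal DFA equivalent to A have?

4

First remove the unreachable states {S6}; 6 states remain.
P0 = {S0,S1,S2,S3,S4} | {S5}.
Split {S0,S1,S2,S3,S4} by δ(·,a) → {S0,S2,S4} and {S1,S3}.
Refine {S0,S2,S4} on symbol a: members go to different blocks, giving {S0,S2} and {S4}.
Stable partition: {S0,S2} | {S5} | {S1,S3} | {S4} — 4 equivalence classes.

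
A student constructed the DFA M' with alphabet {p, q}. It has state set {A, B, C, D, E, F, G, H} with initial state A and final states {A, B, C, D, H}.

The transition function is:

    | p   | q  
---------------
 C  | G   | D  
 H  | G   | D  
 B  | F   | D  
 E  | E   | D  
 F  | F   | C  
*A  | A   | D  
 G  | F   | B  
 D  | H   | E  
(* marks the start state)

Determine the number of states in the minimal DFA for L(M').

5

Every state is reachable, so we keep all 8.
P0 = {A,B,C,D,H} | {E,F,G}.
Refine {A,B,C,D,H} on symbol p: members go to different blocks, giving {B,C,H} and {A,D}.
On input q, block {E,F,G} splits into {F,G} and {E}.
On input p, block {A,D} splits into {A} and {D}.
No further refinement is possible. Final partition (5 blocks): {B,C,H} | {F,G} | {A} | {E} | {D}.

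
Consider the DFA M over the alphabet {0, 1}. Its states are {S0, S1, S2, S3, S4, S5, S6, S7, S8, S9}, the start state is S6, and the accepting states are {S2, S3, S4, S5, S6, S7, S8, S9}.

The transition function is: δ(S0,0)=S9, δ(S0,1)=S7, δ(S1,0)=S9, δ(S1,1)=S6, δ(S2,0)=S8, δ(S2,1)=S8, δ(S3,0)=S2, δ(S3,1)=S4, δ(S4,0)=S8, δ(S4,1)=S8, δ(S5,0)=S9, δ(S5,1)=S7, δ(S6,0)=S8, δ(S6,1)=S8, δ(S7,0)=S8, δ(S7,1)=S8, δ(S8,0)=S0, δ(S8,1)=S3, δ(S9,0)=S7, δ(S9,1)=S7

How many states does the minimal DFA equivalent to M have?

4

Reachable states from the start: {S0,S2,S3,S4,S6,S7,S8,S9}. Unreachable: {S1,S5} — drop them.
Start with accepting vs non-accepting: {S2,S3,S4,S6,S7,S8,S9} | {S0}.
Refine {S2,S3,S4,S6,S7,S8,S9} on symbol 0: members go to different blocks, giving {S2,S3,S4,S6,S7,S9} and {S8}.
Split {S2,S3,S4,S6,S7,S9} by δ(·,0) → {S2,S4,S6,S7} and {S3,S9}.
Stable partition: {S2,S4,S6,S7} | {S0} | {S8} | {S3,S9} — 4 equivalence classes.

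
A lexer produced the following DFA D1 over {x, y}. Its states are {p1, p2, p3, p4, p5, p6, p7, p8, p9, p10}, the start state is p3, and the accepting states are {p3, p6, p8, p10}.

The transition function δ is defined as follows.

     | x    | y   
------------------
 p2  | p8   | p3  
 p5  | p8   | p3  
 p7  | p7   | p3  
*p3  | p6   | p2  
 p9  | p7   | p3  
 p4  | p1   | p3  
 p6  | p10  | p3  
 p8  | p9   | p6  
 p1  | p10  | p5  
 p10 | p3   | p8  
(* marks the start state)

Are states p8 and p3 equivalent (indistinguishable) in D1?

States {p1,p4,p5} cannot be reached from the start state, so discard them.
P0 = {p3,p6,p8,p10} | {p2,p7,p9}.
Split {p3,p6,p8,p10} by δ(·,x) → {p3,p6,p10} and {p8}.
Refine {p3,p6,p10} on symbol y: members go to different blocks, giving {p3} and {p6} and {p10}.
Split {p2,p7,p9} by δ(·,x) → {p7,p9} and {p2}.
No further refinement is possible. Final partition (6 blocks): {p3} | {p7,p9} | {p8} | {p6} | {p10} | {p2}.
p8 and p3 end up in different blocks, so they are distinguishable. For instance, the string 'x' is accepted from only p3.

No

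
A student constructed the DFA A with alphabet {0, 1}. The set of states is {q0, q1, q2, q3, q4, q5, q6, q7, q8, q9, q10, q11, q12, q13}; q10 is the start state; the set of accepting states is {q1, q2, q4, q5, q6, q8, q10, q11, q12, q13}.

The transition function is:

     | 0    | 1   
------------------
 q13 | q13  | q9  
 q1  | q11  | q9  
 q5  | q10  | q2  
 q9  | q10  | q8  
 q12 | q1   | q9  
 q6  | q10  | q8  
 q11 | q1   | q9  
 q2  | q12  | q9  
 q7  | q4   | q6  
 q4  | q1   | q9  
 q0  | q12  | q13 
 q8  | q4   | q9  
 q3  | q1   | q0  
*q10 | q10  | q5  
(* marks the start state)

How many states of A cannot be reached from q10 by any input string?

5

No path from q10 leads to q0, q3, q6, q7, q13; the other 9 states are all reachable.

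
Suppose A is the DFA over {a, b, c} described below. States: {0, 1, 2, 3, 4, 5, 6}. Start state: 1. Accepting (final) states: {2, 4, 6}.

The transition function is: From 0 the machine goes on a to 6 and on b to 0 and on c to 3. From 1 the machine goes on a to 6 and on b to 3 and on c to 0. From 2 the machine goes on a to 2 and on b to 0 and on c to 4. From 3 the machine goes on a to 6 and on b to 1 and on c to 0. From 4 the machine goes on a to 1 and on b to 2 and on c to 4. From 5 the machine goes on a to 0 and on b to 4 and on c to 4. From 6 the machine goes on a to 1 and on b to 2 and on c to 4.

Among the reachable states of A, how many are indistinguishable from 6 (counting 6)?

States {5} cannot be reached from the start state, so discard them.
Initial partition by acceptance: {2,4,6} | {0,1,3}.
Refine {2,4,6} on symbol a: members go to different blocks, giving {4,6} and {2}.
No further refinement is possible. Final partition (3 blocks): {4,6} | {0,1,3} | {2}.
State 6 belongs to the block {4,6}, which has 2 states.

2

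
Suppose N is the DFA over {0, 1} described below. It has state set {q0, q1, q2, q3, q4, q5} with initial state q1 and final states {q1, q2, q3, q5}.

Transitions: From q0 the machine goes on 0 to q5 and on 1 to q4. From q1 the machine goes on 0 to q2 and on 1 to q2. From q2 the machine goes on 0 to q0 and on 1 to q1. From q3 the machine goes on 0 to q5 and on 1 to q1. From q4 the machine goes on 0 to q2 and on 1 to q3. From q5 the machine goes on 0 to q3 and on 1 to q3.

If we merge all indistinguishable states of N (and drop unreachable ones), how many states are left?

6

Initial partition by acceptance: {q1,q2,q3,q5} | {q0,q4}.
Refine {q1,q2,q3,q5} on symbol 0: members go to different blocks, giving {q1,q3,q5} and {q2}.
Refine {q1,q3,q5} on symbol 0: members go to different blocks, giving {q3,q5} and {q1}.
Split {q3,q5} by δ(·,1) → {q3} and {q5}.
On input 0, block {q0,q4} splits into {q0} and {q4}.
The partition is now stable with 6 blocks: {q3} | {q0} | {q2} | {q1} | {q5} | {q4}.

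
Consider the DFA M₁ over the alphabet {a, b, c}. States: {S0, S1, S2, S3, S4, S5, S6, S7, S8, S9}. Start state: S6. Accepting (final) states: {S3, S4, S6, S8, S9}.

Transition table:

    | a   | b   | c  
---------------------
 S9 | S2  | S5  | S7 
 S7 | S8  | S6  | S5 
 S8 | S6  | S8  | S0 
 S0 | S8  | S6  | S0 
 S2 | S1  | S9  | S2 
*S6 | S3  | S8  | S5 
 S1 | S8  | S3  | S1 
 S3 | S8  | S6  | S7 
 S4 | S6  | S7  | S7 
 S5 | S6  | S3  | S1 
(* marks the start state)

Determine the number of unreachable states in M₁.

No path from S6 leads to S2, S4, S9; the other 7 states are all reachable.

3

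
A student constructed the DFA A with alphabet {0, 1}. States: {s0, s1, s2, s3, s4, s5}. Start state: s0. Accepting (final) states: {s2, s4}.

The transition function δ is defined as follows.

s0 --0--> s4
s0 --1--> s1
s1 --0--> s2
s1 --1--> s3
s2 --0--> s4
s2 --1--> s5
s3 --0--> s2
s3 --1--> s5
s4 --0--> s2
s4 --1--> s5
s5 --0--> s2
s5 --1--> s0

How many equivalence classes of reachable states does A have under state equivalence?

P0 = {s2,s4} | {s0,s1,s3,s5}.
The partition is now stable with 2 blocks: {s2,s4} | {s0,s1,s3,s5}.

2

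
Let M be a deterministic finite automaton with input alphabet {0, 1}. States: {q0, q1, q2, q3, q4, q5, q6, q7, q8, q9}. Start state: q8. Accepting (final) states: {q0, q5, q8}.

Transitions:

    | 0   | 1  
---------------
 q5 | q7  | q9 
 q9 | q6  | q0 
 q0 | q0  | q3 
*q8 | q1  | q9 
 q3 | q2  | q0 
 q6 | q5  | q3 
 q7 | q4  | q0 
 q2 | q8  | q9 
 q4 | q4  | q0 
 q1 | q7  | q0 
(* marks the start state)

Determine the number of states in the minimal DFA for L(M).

Initial partition by acceptance: {q0,q5,q8} | {q1,q2,q3,q4,q6,q7,q9}.
Split {q0,q5,q8} by δ(·,0) → {q5,q8} and {q0}.
Refine {q1,q2,q3,q4,q6,q7,q9} on symbol 0: members go to different blocks, giving {q1,q3,q4,q7,q9} and {q2,q6}.
On input 0, block {q1,q3,q4,q7,q9} splits into {q1,q4,q7} and {q3,q9}.
Stable partition: {q5,q8} | {q1,q4,q7} | {q0} | {q2,q6} | {q3,q9} — 5 equivalence classes.

5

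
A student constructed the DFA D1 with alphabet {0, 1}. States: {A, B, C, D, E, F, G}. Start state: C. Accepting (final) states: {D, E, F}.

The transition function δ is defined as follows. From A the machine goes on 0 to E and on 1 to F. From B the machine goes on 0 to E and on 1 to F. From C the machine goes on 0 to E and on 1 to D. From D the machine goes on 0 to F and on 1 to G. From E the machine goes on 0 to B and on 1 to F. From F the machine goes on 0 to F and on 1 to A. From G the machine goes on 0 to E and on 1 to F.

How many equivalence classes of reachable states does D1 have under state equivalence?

3

All states are reachable from the start state.
Initial partition by acceptance: {D,E,F} | {A,B,C,G}.
Refine {D,E,F} on symbol 0: members go to different blocks, giving {D,F} and {E}.
Stable partition: {D,F} | {A,B,C,G} | {E} — 3 equivalence classes.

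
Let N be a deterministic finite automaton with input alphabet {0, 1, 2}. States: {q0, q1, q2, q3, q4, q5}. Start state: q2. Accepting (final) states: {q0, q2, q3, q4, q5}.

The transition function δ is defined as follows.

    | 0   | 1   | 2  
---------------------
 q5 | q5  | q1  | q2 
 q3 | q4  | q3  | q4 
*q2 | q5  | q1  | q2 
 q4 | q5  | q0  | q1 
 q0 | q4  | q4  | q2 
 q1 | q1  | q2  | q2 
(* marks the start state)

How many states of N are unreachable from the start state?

3

BFS from q2 reaches {q1, q2, q5}; the 3 state(s) q0, q3, q4 are never visited.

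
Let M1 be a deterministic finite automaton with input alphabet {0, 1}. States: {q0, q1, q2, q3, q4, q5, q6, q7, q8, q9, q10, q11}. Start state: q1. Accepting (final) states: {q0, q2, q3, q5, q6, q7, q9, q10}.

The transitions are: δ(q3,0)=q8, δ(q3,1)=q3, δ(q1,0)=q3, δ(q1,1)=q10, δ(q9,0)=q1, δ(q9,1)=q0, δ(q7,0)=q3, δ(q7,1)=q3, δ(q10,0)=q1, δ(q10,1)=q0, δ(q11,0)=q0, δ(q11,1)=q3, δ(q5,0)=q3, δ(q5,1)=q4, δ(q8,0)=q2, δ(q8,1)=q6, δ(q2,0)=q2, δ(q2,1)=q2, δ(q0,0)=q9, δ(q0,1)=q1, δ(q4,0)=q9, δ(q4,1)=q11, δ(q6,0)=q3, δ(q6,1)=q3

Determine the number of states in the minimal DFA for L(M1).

7

First remove the unreachable states {q4,q5,q7,q11}; 8 states remain.
P0 = {q0,q2,q3,q6,q9,q10} | {q1,q8}.
Refine {q0,q2,q3,q6,q9,q10} on symbol 0: members go to different blocks, giving {q0,q2,q6} and {q3,q9,q10}.
Split {q0,q2,q6} by δ(·,0) → {q0,q6} and {q2}.
Split {q0,q6} by δ(·,1) → {q0} and {q6}.
Split {q1,q8} by δ(·,0) → {q1} and {q8}.
On input 0, block {q3,q9,q10} splits into {q9,q10} and {q3}.
The partition is now stable with 7 blocks: {q0} | {q1} | {q9,q10} | {q2} | {q6} | {q8} | {q3}.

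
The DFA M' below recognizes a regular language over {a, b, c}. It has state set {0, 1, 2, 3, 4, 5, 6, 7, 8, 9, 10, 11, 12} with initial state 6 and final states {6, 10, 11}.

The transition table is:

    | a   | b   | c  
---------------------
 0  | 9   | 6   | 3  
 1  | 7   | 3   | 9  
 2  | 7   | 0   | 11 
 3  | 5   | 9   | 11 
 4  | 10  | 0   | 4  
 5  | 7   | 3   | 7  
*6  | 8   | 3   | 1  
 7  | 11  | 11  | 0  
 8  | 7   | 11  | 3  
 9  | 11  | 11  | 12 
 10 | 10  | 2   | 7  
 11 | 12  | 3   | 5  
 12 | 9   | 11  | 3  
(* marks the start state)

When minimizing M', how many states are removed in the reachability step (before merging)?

3

Starting at 6 and following transitions, the reachable set is {0, 1, 3, 5, 6, 7, 8, 9, 11, 12}. That leaves 2, 4, 10 unreachable — 3 in total.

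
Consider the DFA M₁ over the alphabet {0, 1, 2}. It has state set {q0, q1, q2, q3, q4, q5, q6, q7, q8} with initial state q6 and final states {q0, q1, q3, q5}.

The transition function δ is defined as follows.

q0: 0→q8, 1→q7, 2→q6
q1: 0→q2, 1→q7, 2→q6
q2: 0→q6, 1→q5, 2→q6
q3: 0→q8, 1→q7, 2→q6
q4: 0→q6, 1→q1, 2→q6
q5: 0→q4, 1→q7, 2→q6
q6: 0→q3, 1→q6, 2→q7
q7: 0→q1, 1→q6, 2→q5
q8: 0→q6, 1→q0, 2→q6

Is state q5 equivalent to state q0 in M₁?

All states are reachable from the start state.
P0 = {q0,q1,q3,q5} | {q2,q4,q6,q7,q8}.
On input 0, block {q2,q4,q6,q7,q8} splits into {q2,q4,q8} and {q6,q7}.
Refine {q6,q7} on symbol 2: members go to different blocks, giving {q6} and {q7}.
The partition is now stable with 4 blocks: {q0,q1,q3,q5} | {q2,q4,q8} | {q6} | {q7}.
q5 and q0 lie in the same block of the stable partition, so they are equivalent — no string distinguishes them.

Yes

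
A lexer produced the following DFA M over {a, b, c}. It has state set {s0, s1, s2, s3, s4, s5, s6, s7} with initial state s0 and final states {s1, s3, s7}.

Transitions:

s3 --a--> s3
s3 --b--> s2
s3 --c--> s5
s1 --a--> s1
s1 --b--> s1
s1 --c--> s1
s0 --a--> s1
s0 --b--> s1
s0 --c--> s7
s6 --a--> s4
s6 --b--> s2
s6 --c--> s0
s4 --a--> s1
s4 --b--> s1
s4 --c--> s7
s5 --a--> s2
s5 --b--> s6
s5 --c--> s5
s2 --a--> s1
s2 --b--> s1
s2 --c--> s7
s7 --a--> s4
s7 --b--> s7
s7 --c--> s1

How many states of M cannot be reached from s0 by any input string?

4

Starting at s0 and following transitions, the reachable set is {s0, s1, s4, s7}. That leaves s2, s3, s5, s6 unreachable — 4 in total.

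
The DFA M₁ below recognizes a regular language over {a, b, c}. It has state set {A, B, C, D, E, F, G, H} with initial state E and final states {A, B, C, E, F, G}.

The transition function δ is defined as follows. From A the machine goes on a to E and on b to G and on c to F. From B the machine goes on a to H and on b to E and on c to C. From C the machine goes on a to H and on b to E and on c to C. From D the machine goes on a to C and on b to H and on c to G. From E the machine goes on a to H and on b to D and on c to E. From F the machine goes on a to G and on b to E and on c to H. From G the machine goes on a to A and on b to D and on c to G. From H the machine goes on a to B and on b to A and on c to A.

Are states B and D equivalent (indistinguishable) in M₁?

No

Start with accepting vs non-accepting: {A,B,C,E,F,G} | {D,H}.
Refine {A,B,C,E,F,G} on symbol a: members go to different blocks, giving {A,F,G} and {B,C,E}.
Split {A,F,G} by δ(·,a) → {F,G} and {A}.
Refine {F,G} on symbol a: members go to different blocks, giving {F} and {G}.
On input b, block {D,H} splits into {D} and {H}.
On input b, block {B,C,E} splits into {B,C} and {E}.
Stable partition: {F} | {D} | {B,C} | {A} | {G} | {H} | {E} — 7 equivalence classes.
B and D end up in different blocks, so they are distinguishable. For instance, the string 'ε' is accepted from only B.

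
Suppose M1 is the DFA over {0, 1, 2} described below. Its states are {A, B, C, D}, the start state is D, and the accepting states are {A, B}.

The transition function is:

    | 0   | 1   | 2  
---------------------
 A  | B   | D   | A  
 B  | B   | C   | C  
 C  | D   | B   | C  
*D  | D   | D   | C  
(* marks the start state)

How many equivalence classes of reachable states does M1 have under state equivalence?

Reachable states from the start: {B,C,D}. Unreachable: {A} — drop them.
P0 = {B} | {C,D}.
Refine {C,D} on symbol 1: members go to different blocks, giving {C} and {D}.
No further refinement is possible. Final partition (3 blocks): {B} | {C} | {D}.

3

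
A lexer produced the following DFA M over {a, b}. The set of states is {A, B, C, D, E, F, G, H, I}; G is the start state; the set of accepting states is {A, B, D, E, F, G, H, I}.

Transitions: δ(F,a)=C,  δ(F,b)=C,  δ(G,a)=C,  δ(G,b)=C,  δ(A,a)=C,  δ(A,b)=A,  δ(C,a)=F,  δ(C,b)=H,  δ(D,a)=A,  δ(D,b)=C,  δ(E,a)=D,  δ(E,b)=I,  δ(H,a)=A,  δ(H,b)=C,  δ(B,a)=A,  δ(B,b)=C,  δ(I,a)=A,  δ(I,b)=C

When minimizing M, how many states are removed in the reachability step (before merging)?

4

Starting at G and following transitions, the reachable set is {A, C, F, G, H}. That leaves B, D, E, I unreachable — 4 in total.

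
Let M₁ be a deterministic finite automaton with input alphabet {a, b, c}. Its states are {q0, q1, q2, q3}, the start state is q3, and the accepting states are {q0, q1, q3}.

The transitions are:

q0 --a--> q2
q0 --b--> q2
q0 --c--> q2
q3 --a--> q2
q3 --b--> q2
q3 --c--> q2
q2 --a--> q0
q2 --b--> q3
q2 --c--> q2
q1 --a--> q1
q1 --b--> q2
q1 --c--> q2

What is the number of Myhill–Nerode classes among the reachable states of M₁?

States {q1} cannot be reached from the start state, so discard them.
Initial partition by acceptance: {q0,q3} | {q2}.
Stable partition: {q0,q3} | {q2} — 2 equivalence classes.

2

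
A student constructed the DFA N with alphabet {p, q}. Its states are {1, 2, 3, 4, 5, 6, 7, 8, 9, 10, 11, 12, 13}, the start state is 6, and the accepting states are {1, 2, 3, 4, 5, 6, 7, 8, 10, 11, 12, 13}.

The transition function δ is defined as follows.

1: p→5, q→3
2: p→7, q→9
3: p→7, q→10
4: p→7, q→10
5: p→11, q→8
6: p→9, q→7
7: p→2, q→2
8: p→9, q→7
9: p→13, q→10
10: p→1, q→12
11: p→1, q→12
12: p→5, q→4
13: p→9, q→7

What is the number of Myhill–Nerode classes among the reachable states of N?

8

Every state is reachable, so we keep all 13.
Start with accepting vs non-accepting: {1,2,3,4,5,6,7,8,10,11,12,13} | {9}.
On input p, block {1,2,3,4,5,6,7,8,10,11,12,13} splits into {1,2,3,4,5,7,10,11,12} and {6,8,13}.
On input q, block {1,2,3,4,5,7,10,11,12} splits into {1,3,4,7,10,11,12} and {2} and {5}.
On input p, block {1,3,4,7,10,11,12} splits into {3,4,10,11} and {1,12} and {7}.
Refine {3,4,10,11} on symbol p: members go to different blocks, giving {3,4} and {10,11}.
Stable partition: {3,4} | {9} | {6,8,13} | {2} | {5} | {1,12} | {7} | {10,11} — 8 equivalence classes.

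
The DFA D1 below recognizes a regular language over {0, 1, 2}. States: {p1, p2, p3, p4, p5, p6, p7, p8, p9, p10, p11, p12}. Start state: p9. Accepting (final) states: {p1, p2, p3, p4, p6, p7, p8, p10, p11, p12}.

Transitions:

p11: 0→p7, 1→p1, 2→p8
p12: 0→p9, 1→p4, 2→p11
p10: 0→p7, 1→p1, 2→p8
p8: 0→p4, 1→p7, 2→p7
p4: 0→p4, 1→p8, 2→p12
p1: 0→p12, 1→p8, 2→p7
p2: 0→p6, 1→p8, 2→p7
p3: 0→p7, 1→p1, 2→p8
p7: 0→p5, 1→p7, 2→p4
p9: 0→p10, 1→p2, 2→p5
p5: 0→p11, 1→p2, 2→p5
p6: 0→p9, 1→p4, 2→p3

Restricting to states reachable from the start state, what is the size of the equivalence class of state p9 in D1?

2

P0 = {p1,p2,p3,p4,p6,p7,p8,p10,p11,p12} | {p5,p9}.
Split {p1,p2,p3,p4,p6,p7,p8,p10,p11,p12} by δ(·,0) → {p1,p2,p3,p4,p8,p10,p11} and {p6,p7,p12}.
Split {p1,p2,p3,p4,p8,p10,p11} by δ(·,0) → {p1,p2,p3,p10,p11} and {p4,p8}.
Split {p1,p2,p3,p10,p11} by δ(·,1) → {p3,p10,p11} and {p1,p2}.
Split {p6,p7,p12} by δ(·,1) → {p6,p12} and {p7}.
On input 1, block {p4,p8} splits into {p4} and {p8}.
The partition is now stable with 7 blocks: {p3,p10,p11} | {p5,p9} | {p6,p12} | {p4} | {p1,p2} | {p7} | {p8}.
State p9 belongs to the block {p5,p9}, which has 2 states.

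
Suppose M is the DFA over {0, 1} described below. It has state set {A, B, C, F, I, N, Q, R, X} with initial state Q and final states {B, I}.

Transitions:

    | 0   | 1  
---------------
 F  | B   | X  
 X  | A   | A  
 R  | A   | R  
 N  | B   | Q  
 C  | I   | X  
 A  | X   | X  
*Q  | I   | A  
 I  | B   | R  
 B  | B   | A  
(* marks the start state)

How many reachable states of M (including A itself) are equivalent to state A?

3

Reachable states from the start: {A,B,I,Q,R,X}. Unreachable: {C,F,N} — drop them.
Initial partition by acceptance: {B,I} | {A,Q,R,X}.
On input 0, block {A,Q,R,X} splits into {A,R,X} and {Q}.
The partition is now stable with 3 blocks: {B,I} | {A,R,X} | {Q}.
State A belongs to the block {A,R,X}, which has 3 states.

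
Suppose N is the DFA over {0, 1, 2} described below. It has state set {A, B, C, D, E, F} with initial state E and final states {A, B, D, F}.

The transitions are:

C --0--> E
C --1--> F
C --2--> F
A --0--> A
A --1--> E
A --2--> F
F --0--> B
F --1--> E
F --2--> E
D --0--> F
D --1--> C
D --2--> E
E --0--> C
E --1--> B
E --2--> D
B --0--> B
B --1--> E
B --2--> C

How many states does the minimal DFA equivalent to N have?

2

Reachable states from the start: {B,C,D,E,F}. Unreachable: {A} — drop them.
Start with accepting vs non-accepting: {B,D,F} | {C,E}.
Stable partition: {B,D,F} | {C,E} — 2 equivalence classes.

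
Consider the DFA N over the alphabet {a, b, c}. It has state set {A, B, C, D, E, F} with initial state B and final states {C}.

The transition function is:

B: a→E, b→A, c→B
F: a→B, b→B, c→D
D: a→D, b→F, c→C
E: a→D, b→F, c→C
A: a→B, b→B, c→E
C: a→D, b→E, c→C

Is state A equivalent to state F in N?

Yes

P0 = {C} | {A,B,D,E,F}.
On input c, block {A,B,D,E,F} splits into {A,B,F} and {D,E}.
Refine {A,B,F} on symbol a: members go to different blocks, giving {A,F} and {B}.
Stable partition: {C} | {A,F} | {D,E} | {B} — 4 equivalence classes.
A and F lie in the same block of the stable partition, so they are equivalent — no string distinguishes them.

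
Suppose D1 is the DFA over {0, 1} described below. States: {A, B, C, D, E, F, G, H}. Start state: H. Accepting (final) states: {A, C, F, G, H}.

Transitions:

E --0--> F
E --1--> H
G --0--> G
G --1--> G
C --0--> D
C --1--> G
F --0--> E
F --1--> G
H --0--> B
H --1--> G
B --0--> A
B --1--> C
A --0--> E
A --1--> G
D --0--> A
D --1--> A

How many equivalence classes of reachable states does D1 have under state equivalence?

3

All states are reachable from the start state.
Start with accepting vs non-accepting: {A,C,F,G,H} | {B,D,E}.
Refine {A,C,F,G,H} on symbol 0: members go to different blocks, giving {A,C,F,H} and {G}.
Stable partition: {A,C,F,H} | {B,D,E} | {G} — 3 equivalence classes.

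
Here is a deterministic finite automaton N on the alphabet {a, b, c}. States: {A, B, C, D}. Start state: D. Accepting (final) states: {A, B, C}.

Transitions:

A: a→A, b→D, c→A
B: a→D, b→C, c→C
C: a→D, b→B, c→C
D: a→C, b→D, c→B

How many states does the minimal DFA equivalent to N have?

2

States {A} cannot be reached from the start state, so discard them.
Initial partition by acceptance: {B,C} | {D}.
Stable partition: {B,C} | {D} — 2 equivalence classes.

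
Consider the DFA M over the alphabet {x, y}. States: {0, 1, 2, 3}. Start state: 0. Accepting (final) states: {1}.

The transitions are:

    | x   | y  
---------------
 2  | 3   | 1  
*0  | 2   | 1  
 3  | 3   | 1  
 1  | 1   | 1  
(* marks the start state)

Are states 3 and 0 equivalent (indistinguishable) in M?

Initial partition by acceptance: {1} | {0,2,3}.
No further refinement is possible. Final partition (2 blocks): {1} | {0,2,3}.
3 and 0 lie in the same block of the stable partition, so they are equivalent — no string distinguishes them.

Yes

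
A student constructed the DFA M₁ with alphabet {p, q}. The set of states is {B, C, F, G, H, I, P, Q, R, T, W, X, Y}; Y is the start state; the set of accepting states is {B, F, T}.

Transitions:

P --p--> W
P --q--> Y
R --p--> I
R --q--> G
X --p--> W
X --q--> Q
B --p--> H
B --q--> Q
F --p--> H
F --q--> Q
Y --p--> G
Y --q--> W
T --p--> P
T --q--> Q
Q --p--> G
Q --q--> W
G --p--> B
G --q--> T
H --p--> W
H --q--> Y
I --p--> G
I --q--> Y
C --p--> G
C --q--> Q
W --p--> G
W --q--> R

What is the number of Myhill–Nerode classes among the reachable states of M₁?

7

Reachable states from the start: {B,G,H,I,P,Q,R,T,W,Y}. Unreachable: {C,F,X} — drop them.
P0 = {B,T} | {G,H,I,P,Q,R,W,Y}.
On input p, block {G,H,I,P,Q,R,W,Y} splits into {H,I,P,Q,R,W,Y} and {G}.
Refine {H,I,P,Q,R,W,Y} on symbol p: members go to different blocks, giving {I,Q,W,Y} and {H,P,R}.
Refine {I,Q,W,Y} on symbol q: members go to different blocks, giving {I,Q,Y} and {W}.
Refine {I,Q,Y} on symbol q: members go to different blocks, giving {Q,Y} and {I}.
Refine {H,P,R} on symbol p: members go to different blocks, giving {H,P} and {R}.
No further refinement is possible. Final partition (7 blocks): {B,T} | {Q,Y} | {G} | {H,P} | {W} | {I} | {R}.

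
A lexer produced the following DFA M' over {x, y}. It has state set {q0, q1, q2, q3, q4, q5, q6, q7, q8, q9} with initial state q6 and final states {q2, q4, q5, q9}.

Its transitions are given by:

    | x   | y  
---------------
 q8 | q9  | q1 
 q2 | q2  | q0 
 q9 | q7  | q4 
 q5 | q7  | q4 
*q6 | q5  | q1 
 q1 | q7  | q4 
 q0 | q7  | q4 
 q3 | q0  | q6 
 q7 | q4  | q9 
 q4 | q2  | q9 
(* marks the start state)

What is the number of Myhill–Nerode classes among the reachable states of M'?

States {q3,q8} cannot be reached from the start state, so discard them.
P0 = {q2,q4,q5,q9} | {q0,q1,q6,q7}.
Refine {q2,q4,q5,q9} on symbol x: members go to different blocks, giving {q2,q4} and {q5,q9}.
Refine {q2,q4} on symbol y: members go to different blocks, giving {q2} and {q4}.
On input x, block {q0,q1,q6,q7} splits into {q0,q1} and {q6} and {q7}.
The partition is now stable with 6 blocks: {q2} | {q0,q1} | {q5,q9} | {q4} | {q6} | {q7}.

6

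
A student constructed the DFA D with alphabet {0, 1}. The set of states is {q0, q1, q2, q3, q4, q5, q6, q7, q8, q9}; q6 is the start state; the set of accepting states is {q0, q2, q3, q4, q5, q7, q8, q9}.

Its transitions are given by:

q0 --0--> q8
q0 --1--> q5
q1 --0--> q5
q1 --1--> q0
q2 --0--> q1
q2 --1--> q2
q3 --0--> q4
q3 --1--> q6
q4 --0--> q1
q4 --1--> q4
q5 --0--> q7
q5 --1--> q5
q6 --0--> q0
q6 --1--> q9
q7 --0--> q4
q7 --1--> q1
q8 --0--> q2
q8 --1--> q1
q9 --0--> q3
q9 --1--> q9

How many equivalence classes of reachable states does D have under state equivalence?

4

Every state is reachable, so we keep all 10.
P0 = {q0,q2,q3,q4,q5,q7,q8,q9} | {q1,q6}.
Split {q0,q2,q3,q4,q5,q7,q8,q9} by δ(·,0) → {q0,q3,q5,q7,q8,q9} and {q2,q4}.
Split {q0,q3,q5,q7,q8,q9} by δ(·,0) → {q0,q5,q9} and {q3,q7,q8}.
No further refinement is possible. Final partition (4 blocks): {q0,q5,q9} | {q1,q6} | {q2,q4} | {q3,q7,q8}.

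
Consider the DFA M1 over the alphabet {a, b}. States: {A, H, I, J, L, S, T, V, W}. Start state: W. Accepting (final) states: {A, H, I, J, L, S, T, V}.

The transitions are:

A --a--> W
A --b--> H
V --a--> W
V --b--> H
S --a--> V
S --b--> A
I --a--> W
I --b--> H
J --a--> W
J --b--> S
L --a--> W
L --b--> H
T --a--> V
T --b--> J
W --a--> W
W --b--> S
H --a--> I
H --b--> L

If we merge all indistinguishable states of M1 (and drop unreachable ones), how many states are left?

3

Reachable states from the start: {A,H,I,L,S,V,W}. Unreachable: {J,T} — drop them.
Initial partition by acceptance: {A,H,I,L,S,V} | {W}.
On input a, block {A,H,I,L,S,V} splits into {A,I,L,V} and {H,S}.
No further refinement is possible. Final partition (3 blocks): {A,I,L,V} | {W} | {H,S}.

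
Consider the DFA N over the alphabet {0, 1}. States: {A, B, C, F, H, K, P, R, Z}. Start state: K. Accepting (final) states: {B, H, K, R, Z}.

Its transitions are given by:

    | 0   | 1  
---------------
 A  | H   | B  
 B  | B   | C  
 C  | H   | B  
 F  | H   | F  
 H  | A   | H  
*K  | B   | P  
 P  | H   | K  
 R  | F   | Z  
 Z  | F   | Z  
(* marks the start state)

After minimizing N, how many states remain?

Reachable states from the start: {A,B,C,H,K,P}. Unreachable: {F,R,Z} — drop them.
P0 = {B,H,K} | {A,C,P}.
On input 0, block {B,H,K} splits into {B,K} and {H}.
Stable partition: {B,K} | {A,C,P} | {H} — 3 equivalence classes.

3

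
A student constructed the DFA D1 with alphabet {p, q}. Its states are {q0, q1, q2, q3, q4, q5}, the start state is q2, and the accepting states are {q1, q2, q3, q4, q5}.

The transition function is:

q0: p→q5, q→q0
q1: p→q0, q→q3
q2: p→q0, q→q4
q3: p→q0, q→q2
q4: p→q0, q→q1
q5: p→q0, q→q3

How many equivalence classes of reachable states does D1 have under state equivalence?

Start with accepting vs non-accepting: {q1,q2,q3,q4,q5} | {q0}.
The partition is now stable with 2 blocks: {q1,q2,q3,q4,q5} | {q0}.

2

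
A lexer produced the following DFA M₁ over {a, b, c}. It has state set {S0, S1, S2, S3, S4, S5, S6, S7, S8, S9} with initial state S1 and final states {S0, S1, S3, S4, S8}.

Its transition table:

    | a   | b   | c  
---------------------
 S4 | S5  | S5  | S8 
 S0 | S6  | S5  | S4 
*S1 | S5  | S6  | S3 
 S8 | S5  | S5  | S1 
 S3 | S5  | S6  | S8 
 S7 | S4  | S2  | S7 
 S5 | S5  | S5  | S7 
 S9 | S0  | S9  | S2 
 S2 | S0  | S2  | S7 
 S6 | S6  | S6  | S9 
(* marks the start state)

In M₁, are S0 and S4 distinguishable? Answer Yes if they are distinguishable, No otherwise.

No

All states are reachable from the start state.
P0 = {S0,S1,S3,S4,S8} | {S2,S5,S6,S7,S9}.
Refine {S2,S5,S6,S7,S9} on symbol a: members go to different blocks, giving {S2,S7,S9} and {S5,S6}.
The partition is now stable with 3 blocks: {S0,S1,S3,S4,S8} | {S2,S7,S9} | {S5,S6}.
S0 and S4 lie in the same block of the stable partition, so they are equivalent — no string distinguishes them.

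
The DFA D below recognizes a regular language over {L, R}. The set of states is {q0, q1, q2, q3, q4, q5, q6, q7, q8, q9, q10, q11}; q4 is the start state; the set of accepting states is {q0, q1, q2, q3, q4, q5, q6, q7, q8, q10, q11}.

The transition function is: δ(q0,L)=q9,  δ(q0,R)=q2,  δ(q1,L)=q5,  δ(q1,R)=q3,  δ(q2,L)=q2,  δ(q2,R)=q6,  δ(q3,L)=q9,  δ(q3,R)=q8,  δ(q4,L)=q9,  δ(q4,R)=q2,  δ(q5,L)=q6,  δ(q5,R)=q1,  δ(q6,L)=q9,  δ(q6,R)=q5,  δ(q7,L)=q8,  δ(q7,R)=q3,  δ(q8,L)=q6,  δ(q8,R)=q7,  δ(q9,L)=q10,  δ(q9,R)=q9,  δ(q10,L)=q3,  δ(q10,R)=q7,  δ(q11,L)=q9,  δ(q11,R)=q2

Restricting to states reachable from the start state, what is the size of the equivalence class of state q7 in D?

States {q0,q11} cannot be reached from the start state, so discard them.
Start with accepting vs non-accepting: {q1,q2,q3,q4,q5,q6,q7,q8,q10} | {q9}.
On input L, block {q1,q2,q3,q4,q5,q6,q7,q8,q10} splits into {q1,q2,q5,q7,q8,q10} and {q3,q4,q6}.
Refine {q1,q2,q5,q7,q8,q10} on symbol L: members go to different blocks, giving {q1,q2,q7} and {q5,q8,q10}.
On input L, block {q1,q2,q7} splits into {q1,q7} and {q2}.
Refine {q3,q4,q6} on symbol R: members go to different blocks, giving {q3,q6} and {q4}.
No further refinement is possible. Final partition (6 blocks): {q1,q7} | {q9} | {q3,q6} | {q5,q8,q10} | {q2} | {q4}.
State q7 belongs to the block {q1,q7}, which has 2 states.

2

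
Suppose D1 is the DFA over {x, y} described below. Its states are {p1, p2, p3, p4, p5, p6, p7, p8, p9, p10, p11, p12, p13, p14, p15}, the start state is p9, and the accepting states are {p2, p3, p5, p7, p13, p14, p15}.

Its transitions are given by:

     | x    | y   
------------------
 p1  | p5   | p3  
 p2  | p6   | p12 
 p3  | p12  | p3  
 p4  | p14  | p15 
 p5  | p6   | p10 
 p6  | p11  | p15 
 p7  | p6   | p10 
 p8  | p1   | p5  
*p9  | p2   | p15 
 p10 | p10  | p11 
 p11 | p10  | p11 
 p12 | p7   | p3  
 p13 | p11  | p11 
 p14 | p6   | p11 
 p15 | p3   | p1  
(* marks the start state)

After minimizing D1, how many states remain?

Reachable states from the start: {p1,p2,p3,p5,p6,p7,p9,p10,p11,p12,p15}. Unreachable: {p4,p8,p13,p14} — drop them.
Start with accepting vs non-accepting: {p2,p3,p5,p7,p15} | {p1,p6,p9,p10,p11,p12}.
On input x, block {p2,p3,p5,p7,p15} splits into {p2,p3,p5,p7} and {p15}.
On input y, block {p2,p3,p5,p7} splits into {p2,p5,p7} and {p3}.
On input x, block {p1,p6,p9,p10,p11,p12} splits into {p1,p9,p12} and {p6,p10,p11}.
On input y, block {p2,p5,p7} splits into {p5,p7} and {p2}.
Refine {p1,p9,p12} on symbol x: members go to different blocks, giving {p1,p12} and {p9}.
Refine {p6,p10,p11} on symbol y: members go to different blocks, giving {p10,p11} and {p6}.
Stable partition: {p5,p7} | {p1,p12} | {p15} | {p3} | {p10,p11} | {p2} | {p9} | {p6} — 8 equivalence classes.

8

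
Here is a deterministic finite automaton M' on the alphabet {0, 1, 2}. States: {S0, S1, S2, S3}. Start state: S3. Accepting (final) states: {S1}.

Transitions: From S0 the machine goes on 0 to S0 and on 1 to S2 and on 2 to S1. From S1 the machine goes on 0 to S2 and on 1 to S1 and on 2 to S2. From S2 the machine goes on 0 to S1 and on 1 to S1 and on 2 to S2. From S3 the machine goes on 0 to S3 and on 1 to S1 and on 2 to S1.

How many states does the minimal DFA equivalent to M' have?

3

First remove the unreachable states {S0}; 3 states remain.
Start with accepting vs non-accepting: {S1} | {S2,S3}.
Refine {S2,S3} on symbol 0: members go to different blocks, giving {S2} and {S3}.
Stable partition: {S1} | {S2} | {S3} — 3 equivalence classes.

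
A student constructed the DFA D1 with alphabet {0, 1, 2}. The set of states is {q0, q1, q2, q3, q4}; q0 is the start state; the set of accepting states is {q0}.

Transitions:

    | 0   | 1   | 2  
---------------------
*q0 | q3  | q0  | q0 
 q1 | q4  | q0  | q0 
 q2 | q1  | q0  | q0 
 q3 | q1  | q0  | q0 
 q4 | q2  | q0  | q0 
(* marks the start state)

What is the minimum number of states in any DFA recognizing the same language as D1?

Every state is reachable, so we keep all 5.
Initial partition by acceptance: {q0} | {q1,q2,q3,q4}.
The partition is now stable with 2 blocks: {q0} | {q1,q2,q3,q4}.

2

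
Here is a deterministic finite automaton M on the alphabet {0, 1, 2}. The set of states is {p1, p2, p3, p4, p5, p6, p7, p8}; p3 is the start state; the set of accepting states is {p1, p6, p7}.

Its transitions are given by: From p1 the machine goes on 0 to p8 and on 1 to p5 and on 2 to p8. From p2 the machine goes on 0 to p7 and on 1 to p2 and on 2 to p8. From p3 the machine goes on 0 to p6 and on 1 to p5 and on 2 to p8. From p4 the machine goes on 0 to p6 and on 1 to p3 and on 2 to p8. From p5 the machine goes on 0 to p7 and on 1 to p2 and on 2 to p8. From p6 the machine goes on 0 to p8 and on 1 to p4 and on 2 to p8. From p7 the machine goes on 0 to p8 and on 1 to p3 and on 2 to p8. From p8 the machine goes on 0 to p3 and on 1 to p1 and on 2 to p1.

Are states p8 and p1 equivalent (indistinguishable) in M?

No

All states are reachable from the start state.
P0 = {p1,p6,p7} | {p2,p3,p4,p5,p8}.
On input 0, block {p2,p3,p4,p5,p8} splits into {p2,p3,p4,p5} and {p8}.
No further refinement is possible. Final partition (3 blocks): {p1,p6,p7} | {p2,p3,p4,p5} | {p8}.
p8 and p1 end up in different blocks, so they are distinguishable. For instance, the string 'ε' is accepted from only p1.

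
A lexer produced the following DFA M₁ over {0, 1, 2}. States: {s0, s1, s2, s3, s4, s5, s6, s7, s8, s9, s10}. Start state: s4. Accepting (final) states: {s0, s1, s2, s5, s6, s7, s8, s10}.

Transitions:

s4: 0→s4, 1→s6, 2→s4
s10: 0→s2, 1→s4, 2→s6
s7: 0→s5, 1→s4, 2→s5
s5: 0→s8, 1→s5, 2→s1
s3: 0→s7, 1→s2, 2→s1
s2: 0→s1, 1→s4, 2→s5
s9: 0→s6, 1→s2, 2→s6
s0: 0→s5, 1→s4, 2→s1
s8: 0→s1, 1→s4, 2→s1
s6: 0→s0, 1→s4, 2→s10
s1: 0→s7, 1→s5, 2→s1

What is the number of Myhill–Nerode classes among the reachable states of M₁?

4

First remove the unreachable states {s3,s9}; 9 states remain.
P0 = {s0,s1,s2,s5,s6,s7,s8,s10} | {s4}.
On input 1, block {s0,s1,s2,s5,s6,s7,s8,s10} splits into {s0,s2,s6,s7,s8,s10} and {s1,s5}.
On input 0, block {s0,s2,s6,s7,s8,s10} splits into {s0,s2,s7,s8} and {s6,s10}.
No further refinement is possible. Final partition (4 blocks): {s0,s2,s7,s8} | {s4} | {s1,s5} | {s6,s10}.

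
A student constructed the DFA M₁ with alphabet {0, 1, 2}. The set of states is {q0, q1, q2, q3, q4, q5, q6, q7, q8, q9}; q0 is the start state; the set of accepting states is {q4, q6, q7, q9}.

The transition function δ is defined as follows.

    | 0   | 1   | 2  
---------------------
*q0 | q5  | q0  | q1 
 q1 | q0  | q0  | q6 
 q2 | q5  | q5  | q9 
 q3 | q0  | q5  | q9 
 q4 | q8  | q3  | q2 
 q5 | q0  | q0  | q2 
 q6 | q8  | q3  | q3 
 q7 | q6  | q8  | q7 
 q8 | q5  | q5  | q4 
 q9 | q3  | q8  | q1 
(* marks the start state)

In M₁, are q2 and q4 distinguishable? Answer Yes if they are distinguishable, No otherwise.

Reachable states from the start: {q0,q1,q2,q3,q4,q5,q6,q8,q9}. Unreachable: {q7} — drop them.
Start with accepting vs non-accepting: {q4,q6,q9} | {q0,q1,q2,q3,q5,q8}.
Refine {q0,q1,q2,q3,q5,q8} on symbol 2: members go to different blocks, giving {q1,q2,q3,q8} and {q0,q5}.
No further refinement is possible. Final partition (3 blocks): {q4,q6,q9} | {q1,q2,q3,q8} | {q0,q5}.
q2 and q4 end up in different blocks, so they are distinguishable. For instance, the string 'ε' is accepted from only q4.

Yes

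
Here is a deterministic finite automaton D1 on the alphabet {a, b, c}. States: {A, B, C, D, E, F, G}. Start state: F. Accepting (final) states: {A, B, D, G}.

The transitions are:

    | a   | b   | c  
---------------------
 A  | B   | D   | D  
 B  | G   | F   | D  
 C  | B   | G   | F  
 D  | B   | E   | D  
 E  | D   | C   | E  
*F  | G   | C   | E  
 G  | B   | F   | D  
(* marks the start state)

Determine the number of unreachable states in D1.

BFS from F reaches {B, C, D, E, F, G}; the 1 state(s) A are never visited.

1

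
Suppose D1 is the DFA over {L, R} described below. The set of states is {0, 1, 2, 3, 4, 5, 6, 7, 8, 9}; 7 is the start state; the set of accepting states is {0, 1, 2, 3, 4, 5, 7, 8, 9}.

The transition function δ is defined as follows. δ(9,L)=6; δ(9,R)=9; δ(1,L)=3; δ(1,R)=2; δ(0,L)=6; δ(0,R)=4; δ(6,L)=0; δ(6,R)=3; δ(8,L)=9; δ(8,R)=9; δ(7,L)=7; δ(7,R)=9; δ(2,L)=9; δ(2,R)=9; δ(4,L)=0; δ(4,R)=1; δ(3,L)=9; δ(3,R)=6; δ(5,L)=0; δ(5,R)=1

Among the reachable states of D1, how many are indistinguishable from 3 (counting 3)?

States {5,8} cannot be reached from the start state, so discard them.
P0 = {0,1,2,3,4,7,9} | {6}.
Refine {0,1,2,3,4,7,9} on symbol L: members go to different blocks, giving {1,2,3,4,7} and {0,9}.
On input L, block {1,2,3,4,7} splits into {2,3,4} and {1,7}.
Refine {2,3,4} on symbol R: members go to different blocks, giving {2} and {3} and {4}.
Split {0,9} by δ(·,R) → {0} and {9}.
On input L, block {1,7} splits into {1} and {7}.
No further refinement is possible. Final partition (8 blocks): {2} | {6} | {0} | {1} | {3} | {4} | {9} | {7}.
State 3 belongs to the block {3}, which has 1 states.

1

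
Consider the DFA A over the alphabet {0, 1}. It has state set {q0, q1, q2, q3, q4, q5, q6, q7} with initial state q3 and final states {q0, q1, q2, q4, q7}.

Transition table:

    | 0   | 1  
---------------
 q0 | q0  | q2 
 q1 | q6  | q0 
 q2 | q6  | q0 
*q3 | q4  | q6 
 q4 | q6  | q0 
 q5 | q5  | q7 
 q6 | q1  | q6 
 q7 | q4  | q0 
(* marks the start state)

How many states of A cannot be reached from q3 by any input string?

Starting at q3 and following transitions, the reachable set is {q0, q1, q2, q3, q4, q6}. That leaves q5, q7 unreachable — 2 in total.

2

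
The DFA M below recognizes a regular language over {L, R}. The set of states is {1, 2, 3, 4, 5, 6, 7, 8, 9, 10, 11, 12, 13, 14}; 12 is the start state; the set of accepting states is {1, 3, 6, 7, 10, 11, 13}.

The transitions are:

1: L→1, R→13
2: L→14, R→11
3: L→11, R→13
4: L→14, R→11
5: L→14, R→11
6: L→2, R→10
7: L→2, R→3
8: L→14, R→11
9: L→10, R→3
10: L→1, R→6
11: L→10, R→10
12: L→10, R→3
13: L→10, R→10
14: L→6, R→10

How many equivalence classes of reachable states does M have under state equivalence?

Reachable states from the start: {1,2,3,6,10,11,12,13,14}. Unreachable: {4,5,7,8,9} — drop them.
Initial partition by acceptance: {1,3,6,10,11,13} | {2,12,14}.
Refine {1,3,6,10,11,13} on symbol L: members go to different blocks, giving {1,3,10,11,13} and {6}.
Split {1,3,10,11,13} by δ(·,R) → {1,3,11,13} and {10}.
Refine {1,3,11,13} on symbol L: members go to different blocks, giving {1,3} and {11,13}.
On input L, block {1,3} splits into {1} and {3}.
On input L, block {2,12,14} splits into {2} and {12} and {14}.
The partition is now stable with 8 blocks: {1} | {2} | {6} | {10} | {11,13} | {3} | {12} | {14}.

8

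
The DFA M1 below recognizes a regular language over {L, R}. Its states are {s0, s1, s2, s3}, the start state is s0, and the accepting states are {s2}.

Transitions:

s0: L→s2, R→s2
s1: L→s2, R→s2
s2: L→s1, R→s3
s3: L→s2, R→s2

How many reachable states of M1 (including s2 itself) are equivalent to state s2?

Initial partition by acceptance: {s2} | {s0,s1,s3}.
Stable partition: {s2} | {s0,s1,s3} — 2 equivalence classes.
State s2 belongs to the block {s2}, which has 1 states.

1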